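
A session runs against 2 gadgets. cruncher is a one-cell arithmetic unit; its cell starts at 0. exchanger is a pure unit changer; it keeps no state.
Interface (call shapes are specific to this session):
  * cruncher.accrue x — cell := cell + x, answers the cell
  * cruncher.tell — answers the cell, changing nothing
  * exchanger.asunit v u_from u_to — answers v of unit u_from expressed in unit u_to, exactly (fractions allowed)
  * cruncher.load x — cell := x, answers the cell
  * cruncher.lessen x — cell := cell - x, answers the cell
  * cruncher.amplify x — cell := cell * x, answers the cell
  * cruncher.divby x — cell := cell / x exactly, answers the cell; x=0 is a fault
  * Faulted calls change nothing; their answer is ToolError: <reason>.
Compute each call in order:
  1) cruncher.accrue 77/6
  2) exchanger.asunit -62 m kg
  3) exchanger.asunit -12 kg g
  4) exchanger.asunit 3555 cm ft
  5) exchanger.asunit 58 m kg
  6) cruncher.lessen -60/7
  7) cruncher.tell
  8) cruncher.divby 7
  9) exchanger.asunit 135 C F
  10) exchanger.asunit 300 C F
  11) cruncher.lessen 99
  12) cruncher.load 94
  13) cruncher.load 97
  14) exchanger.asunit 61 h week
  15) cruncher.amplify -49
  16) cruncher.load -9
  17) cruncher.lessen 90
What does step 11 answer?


>>> cruncher.accrue x=77/6
= 77/6
>>> exchanger.asunit v=-62 u_from=m u_to=kg
= ToolError: incompatible units
>>> exchanger.asunit v=-12 u_from=kg u_to=g
= -12000
>>> exchanger.asunit v=3555 u_from=cm u_to=ft
= 29625/254
>>> exchanger.asunit v=58 u_from=m u_to=kg
= ToolError: incompatible units
>>> cruncher.lessen x=-60/7
= 899/42
>>> cruncher.tell
= 899/42
>>> cruncher.divby x=7
= 899/294
>>> exchanger.asunit v=135 u_from=C u_to=F
= 275
>>> exchanger.asunit v=300 u_from=C u_to=F
= 572
>>> cruncher.lessen x=99
= -28207/294
>>> cruncher.load x=94
= 94
>>> cruncher.load x=97
= 97
>>> exchanger.asunit v=61 u_from=h u_to=week
= 61/168
>>> cruncher.amplify x=-49
= -4753
>>> cruncher.load x=-9
= -9
>>> cruncher.lessen x=90
= -99

Answer: -28207/294


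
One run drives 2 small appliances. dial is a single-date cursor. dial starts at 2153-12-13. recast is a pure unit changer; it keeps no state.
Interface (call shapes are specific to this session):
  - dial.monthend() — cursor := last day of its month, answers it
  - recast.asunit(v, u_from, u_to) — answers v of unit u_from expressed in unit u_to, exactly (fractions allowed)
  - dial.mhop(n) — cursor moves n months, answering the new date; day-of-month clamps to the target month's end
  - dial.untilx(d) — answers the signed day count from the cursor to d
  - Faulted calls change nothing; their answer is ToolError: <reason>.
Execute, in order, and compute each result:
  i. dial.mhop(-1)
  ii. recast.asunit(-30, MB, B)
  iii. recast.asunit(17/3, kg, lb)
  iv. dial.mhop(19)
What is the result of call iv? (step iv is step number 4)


% 1. mhop(n→-1) == 2153-11-13
% 2. asunit(v→-30, u_from→MB, u_to→B) == -30000000
% 3. asunit(v→17/3, u_from→kg, u_to→lb) == 1700000000/136077711
% 4. mhop(n→19) == 2155-06-13

Answer: 2155-06-13


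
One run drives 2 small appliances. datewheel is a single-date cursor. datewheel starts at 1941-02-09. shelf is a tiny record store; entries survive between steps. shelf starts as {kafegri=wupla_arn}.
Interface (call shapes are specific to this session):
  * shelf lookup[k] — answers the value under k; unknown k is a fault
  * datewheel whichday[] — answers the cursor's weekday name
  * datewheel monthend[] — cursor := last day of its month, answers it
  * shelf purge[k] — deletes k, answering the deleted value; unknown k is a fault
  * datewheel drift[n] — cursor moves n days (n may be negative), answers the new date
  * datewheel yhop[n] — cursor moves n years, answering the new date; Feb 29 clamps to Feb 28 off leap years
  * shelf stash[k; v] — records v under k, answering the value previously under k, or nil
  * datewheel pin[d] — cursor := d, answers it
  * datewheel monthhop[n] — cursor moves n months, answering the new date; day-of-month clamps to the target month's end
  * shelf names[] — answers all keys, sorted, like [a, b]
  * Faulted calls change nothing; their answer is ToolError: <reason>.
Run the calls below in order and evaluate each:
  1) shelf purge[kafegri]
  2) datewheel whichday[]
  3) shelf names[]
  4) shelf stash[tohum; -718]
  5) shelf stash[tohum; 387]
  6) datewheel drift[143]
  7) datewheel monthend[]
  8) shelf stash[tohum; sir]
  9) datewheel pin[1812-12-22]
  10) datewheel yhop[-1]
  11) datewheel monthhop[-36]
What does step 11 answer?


Act: shelf purge[k→kafegri]
Obs: wupla_arn
Act: datewheel whichday[]
Obs: Sunday
Act: shelf names[]
Obs: []
Act: shelf stash[k→tohum; v→-718]
Obs: nil
Act: shelf stash[k→tohum; v→387]
Obs: -718
Act: datewheel drift[n→143]
Obs: 1941-07-02
Act: datewheel monthend[]
Obs: 1941-07-31
Act: shelf stash[k→tohum; v→sir]
Obs: 387
Act: datewheel pin[d→1812-12-22]
Obs: 1812-12-22
Act: datewheel yhop[n→-1]
Obs: 1811-12-22
Act: datewheel monthhop[n→-36]
Obs: 1808-12-22

Answer: 1808-12-22


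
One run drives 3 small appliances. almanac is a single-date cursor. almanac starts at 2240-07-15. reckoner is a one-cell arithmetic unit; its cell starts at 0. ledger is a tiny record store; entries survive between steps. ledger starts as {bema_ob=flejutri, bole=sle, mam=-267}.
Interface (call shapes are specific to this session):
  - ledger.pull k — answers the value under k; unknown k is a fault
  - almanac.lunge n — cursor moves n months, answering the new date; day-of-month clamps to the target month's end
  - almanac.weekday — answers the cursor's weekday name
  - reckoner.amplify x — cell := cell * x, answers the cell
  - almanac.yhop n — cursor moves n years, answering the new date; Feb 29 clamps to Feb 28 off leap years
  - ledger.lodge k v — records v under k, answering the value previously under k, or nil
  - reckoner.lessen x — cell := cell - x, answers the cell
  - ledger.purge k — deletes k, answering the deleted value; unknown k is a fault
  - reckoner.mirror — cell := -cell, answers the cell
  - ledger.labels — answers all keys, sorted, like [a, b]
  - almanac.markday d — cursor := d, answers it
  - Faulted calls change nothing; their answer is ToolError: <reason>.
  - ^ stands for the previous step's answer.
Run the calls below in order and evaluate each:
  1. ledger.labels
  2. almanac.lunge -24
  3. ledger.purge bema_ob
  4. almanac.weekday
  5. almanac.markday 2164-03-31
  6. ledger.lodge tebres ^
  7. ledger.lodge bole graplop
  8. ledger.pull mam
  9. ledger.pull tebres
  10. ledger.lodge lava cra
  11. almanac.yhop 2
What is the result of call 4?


Answer: Sunday

Derivation:
CALL ledger.labels[]
RET  [bema_ob, bole, mam]
CALL almanac.lunge[n: -24]
RET  2238-07-15
CALL ledger.purge[k: bema_ob]
RET  flejutri
CALL almanac.weekday[]
RET  Sunday
CALL almanac.markday[d: 2164-03-31]
RET  2164-03-31
CALL ledger.lodge[k: tebres; v: ^]
RET  nil
CALL ledger.lodge[k: bole; v: graplop]
RET  sle
CALL ledger.pull[k: mam]
RET  -267
CALL ledger.pull[k: tebres]
RET  2164-03-31
CALL ledger.lodge[k: lava; v: cra]
RET  nil
CALL almanac.yhop[n: 2]
RET  2166-03-31


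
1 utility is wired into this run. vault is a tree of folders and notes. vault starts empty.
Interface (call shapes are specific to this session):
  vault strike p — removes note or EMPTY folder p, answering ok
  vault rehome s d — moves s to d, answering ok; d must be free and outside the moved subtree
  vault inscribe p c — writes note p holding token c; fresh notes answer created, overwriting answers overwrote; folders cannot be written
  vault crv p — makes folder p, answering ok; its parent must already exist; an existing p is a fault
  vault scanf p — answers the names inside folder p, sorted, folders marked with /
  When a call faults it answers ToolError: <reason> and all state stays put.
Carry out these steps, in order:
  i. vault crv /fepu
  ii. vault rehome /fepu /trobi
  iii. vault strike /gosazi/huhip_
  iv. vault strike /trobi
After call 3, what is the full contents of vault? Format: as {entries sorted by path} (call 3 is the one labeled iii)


! vault crv(p→/fepu) => ok
! vault rehome(s→/fepu, d→/trobi) => ok
! vault strike(p→/gosazi/huhip_) => ToolError: not found
! vault strike(p→/trobi) => ok

Answer: {trobi/}


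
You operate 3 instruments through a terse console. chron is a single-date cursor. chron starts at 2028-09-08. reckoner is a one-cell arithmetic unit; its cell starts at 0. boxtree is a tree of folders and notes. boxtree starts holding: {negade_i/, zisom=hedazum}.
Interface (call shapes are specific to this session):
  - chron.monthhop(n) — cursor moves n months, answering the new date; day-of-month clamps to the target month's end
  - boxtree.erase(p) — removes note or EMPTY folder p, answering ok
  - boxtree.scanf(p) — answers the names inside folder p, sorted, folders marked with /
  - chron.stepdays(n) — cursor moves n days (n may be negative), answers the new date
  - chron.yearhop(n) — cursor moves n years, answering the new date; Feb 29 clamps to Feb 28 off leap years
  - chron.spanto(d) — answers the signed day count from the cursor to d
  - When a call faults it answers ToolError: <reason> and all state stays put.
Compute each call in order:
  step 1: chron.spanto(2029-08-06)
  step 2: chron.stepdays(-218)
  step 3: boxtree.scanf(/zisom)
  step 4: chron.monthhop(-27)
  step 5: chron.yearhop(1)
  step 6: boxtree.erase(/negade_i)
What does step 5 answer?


Answer: 2026-11-03

Derivation:
% chron.spanto 2029-08-06
  332
% chron.stepdays -218
  2028-02-03
% boxtree.scanf /zisom
  ToolError: not a directory
% chron.monthhop -27
  2025-11-03
% chron.yearhop 1
  2026-11-03
% boxtree.erase /negade_i
  ok


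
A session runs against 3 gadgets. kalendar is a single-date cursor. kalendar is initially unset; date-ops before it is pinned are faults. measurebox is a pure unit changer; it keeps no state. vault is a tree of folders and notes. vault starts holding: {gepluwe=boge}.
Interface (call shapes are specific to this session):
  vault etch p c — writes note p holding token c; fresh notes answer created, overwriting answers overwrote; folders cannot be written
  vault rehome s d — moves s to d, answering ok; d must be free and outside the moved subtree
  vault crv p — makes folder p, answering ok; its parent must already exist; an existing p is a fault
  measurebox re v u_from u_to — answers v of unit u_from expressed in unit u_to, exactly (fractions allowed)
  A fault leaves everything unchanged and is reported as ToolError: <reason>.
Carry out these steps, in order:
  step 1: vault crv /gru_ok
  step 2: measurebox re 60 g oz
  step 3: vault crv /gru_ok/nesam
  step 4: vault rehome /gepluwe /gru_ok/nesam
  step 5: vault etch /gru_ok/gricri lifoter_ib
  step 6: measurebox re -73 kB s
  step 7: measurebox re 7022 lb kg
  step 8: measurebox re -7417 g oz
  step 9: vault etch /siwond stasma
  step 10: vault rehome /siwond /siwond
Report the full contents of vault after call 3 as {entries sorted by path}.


Do: vault crv[p=/gru_ok]
See: ok
Do: measurebox re[v=60; u_from=g; u_to=oz]
See: 96000000/45359237
Do: vault crv[p=/gru_ok/nesam]
See: ok
Do: vault rehome[s=/gepluwe; d=/gru_ok/nesam]
See: ToolError: exists
Do: vault etch[p=/gru_ok/gricri; c=lifoter_ib]
See: created
Do: measurebox re[v=-73; u_from=kB; u_to=s]
See: ToolError: incompatible units
Do: measurebox re[v=7022; u_from=lb; u_to=kg]
See: 159256281107/50000000
Do: measurebox re[v=-7417; u_from=g; u_to=oz]
See: -11867200000/45359237
Do: vault etch[p=/siwond; c=stasma]
See: created
Do: vault rehome[s=/siwond; d=/siwond]
See: ToolError: exists

Answer: {gepluwe=boge, gru_ok/, gru_ok/nesam/}


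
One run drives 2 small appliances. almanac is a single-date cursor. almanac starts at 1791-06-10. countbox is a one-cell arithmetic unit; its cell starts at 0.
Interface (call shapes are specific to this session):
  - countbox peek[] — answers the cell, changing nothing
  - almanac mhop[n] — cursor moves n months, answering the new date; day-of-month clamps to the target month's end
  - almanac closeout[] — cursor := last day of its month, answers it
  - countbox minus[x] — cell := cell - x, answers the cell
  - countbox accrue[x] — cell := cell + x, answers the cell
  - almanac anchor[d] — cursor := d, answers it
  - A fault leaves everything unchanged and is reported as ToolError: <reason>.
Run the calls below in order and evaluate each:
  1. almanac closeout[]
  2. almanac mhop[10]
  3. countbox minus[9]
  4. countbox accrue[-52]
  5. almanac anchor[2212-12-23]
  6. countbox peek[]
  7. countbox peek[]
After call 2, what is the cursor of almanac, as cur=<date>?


CALL almanac closeout[]
RET  1791-06-30
CALL almanac mhop[n: 10]
RET  1792-04-30
CALL countbox minus[x: 9]
RET  -9
CALL countbox accrue[x: -52]
RET  -61
CALL almanac anchor[d: 2212-12-23]
RET  2212-12-23
CALL countbox peek[]
RET  -61
CALL countbox peek[]
RET  -61

Answer: cur=1792-04-30


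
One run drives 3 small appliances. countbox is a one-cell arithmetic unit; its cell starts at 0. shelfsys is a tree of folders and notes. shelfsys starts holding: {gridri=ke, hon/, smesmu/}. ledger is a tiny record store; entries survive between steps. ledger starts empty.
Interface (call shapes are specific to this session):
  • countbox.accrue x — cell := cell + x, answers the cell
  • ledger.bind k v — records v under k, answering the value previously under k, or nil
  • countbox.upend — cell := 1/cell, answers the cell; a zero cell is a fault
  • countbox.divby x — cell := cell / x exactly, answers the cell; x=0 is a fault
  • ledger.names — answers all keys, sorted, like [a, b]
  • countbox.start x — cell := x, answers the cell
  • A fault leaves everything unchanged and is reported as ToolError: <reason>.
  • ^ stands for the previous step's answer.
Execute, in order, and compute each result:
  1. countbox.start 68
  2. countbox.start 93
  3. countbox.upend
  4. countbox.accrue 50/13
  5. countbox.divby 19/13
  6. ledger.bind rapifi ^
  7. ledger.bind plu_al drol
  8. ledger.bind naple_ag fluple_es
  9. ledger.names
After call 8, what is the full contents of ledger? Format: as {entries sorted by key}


Answer: {naple_ag=fluple_es, plu_al=drol, rapifi=4663/1767}

Derivation:
Step: countbox.start[68]
Result: 68
Step: countbox.start[93]
Result: 93
Step: countbox.upend[]
Result: 1/93
Step: countbox.accrue[50/13]
Result: 4663/1209
Step: countbox.divby[19/13]
Result: 4663/1767
Step: ledger.bind[rapifi; ^]
Result: nil
Step: ledger.bind[plu_al; drol]
Result: nil
Step: ledger.bind[naple_ag; fluple_es]
Result: nil
Step: ledger.names[]
Result: [naple_ag, plu_al, rapifi]


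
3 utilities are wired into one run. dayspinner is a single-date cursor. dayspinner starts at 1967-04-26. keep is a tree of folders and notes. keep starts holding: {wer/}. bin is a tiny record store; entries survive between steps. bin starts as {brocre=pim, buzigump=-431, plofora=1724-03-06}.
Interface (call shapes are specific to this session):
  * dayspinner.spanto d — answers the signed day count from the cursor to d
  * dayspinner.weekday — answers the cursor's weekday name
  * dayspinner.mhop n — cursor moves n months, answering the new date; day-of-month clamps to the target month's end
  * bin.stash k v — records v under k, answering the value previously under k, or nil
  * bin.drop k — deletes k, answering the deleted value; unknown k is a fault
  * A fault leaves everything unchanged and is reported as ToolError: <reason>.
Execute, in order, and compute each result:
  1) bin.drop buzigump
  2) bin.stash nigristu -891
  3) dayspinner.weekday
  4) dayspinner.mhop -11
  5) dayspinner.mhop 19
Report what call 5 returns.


Answer: 1967-12-26

Derivation:
Then bin.drop passing k='buzigump', yielding -431.
Invoking bin.stash passing k='nigristu', v='-891', and get nil.
Invoking dayspinner.weekday(), and get Wednesday.
Then dayspinner.mhop passing n='-11', which returns 1966-05-26.
Calling dayspinner.mhop passing n='19', and see 1967-12-26.


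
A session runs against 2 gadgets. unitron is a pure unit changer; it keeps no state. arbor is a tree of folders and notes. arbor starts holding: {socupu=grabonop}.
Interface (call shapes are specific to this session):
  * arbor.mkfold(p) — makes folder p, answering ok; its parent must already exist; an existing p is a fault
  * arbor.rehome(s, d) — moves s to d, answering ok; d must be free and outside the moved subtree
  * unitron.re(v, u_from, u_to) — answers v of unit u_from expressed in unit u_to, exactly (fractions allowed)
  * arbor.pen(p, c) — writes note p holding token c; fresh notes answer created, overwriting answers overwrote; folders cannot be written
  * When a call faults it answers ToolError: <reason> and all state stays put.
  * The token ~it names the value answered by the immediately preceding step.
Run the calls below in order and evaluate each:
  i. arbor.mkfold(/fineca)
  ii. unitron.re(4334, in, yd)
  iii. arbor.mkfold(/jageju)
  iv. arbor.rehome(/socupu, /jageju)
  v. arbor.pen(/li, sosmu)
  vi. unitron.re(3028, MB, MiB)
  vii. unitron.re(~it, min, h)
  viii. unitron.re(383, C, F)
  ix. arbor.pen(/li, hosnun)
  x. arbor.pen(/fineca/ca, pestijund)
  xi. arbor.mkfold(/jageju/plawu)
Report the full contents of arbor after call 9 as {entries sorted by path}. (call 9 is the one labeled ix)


! 1. arbor.mkfold(p=/fineca) : ok
! 2. unitron.re(v=4334, u_from=in, u_to=yd) : 2167/18
! 3. arbor.mkfold(p=/jageju) : ok
! 4. arbor.rehome(s=/socupu, d=/jageju) : ToolError: exists
! 5. arbor.pen(p=/li, c=sosmu) : created
! 6. unitron.re(v=3028, u_from=MB, u_to=MiB) : 11828125/4096
! 7. unitron.re(v=~it, u_from=min, u_to=h) : 2365625/49152
! 8. unitron.re(v=383, u_from=C, u_to=F) : 3607/5
! 9. arbor.pen(p=/li, c=hosnun) : overwrote
! 10. arbor.pen(p=/fineca/ca, c=pestijund) : created
! 11. arbor.mkfold(p=/jageju/plawu) : ok

Answer: {fineca/, jageju/, li=hosnun, socupu=grabonop}


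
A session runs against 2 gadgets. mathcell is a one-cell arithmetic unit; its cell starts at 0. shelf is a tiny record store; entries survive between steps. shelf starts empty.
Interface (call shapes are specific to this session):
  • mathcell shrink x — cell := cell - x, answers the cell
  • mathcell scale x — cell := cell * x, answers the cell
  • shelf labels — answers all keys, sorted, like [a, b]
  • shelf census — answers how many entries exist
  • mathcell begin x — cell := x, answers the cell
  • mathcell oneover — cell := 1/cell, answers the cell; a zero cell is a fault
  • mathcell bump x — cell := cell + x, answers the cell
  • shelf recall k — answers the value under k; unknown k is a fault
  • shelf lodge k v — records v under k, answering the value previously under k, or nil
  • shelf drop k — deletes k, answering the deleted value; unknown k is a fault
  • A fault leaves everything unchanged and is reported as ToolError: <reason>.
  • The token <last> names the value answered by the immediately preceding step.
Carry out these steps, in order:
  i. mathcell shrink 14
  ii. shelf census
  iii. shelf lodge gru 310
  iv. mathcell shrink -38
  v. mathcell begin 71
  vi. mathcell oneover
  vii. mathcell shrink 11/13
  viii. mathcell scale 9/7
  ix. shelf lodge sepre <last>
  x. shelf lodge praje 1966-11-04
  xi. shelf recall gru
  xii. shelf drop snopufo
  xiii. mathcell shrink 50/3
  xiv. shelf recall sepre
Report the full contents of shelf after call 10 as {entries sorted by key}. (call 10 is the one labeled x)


I run mathcell shrink with 14, and observe -14.
I use shelf census(), and see 0.
Now I run shelf lodge with gru, 310, and see nil.
I call mathcell shrink with -38: 24.
Invoking mathcell begin with 71: 71.
Next I call mathcell oneover, and see 1/71.
I call mathcell shrink with 11/13, and observe -768/923.
Using mathcell scale with 9/7, and get -6912/6461.
I use shelf lodge with sepre, <last>, and get nil.
I use shelf lodge with praje, 1966-11-04, which returns nil.
Calling shelf recall with gru, — result: 310.
I try shelf drop with snopufo, — result: ToolError: no such key snopufo.
Calling mathcell shrink with 50/3, yielding -343786/19383.
Next I call shelf recall with sepre, giving -6912/6461.

Answer: {gru=310, praje=1966-11-04, sepre=-6912/6461}


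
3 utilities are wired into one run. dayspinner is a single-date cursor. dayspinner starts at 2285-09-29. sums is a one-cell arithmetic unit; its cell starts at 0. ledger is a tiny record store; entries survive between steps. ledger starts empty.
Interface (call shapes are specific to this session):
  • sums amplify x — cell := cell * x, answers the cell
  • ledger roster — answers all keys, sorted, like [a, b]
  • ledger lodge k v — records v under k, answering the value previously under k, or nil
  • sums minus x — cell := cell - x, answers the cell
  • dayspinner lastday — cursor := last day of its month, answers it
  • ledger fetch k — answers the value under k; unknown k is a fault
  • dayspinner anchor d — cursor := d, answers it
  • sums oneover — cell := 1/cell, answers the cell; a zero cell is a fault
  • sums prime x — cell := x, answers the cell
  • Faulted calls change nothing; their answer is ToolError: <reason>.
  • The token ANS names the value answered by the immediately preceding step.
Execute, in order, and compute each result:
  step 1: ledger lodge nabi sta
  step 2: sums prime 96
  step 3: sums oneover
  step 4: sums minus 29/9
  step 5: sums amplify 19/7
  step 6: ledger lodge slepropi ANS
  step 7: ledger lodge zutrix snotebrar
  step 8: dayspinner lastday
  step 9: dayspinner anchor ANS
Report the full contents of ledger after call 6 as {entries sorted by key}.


Answer: {nabi=sta, slepropi=-17575/2016}

Derivation:
-- ledger lodge(k='nabi', v='sta') ~> nil
-- sums prime(x='96') ~> 96
-- sums oneover() ~> 1/96
-- sums minus(x='29/9') ~> -925/288
-- sums amplify(x='19/7') ~> -17575/2016
-- ledger lodge(k='slepropi', v='ANS') ~> nil
-- ledger lodge(k='zutrix', v='snotebrar') ~> nil
-- dayspinner lastday() ~> 2285-09-30
-- dayspinner anchor(d='ANS') ~> 2285-09-30


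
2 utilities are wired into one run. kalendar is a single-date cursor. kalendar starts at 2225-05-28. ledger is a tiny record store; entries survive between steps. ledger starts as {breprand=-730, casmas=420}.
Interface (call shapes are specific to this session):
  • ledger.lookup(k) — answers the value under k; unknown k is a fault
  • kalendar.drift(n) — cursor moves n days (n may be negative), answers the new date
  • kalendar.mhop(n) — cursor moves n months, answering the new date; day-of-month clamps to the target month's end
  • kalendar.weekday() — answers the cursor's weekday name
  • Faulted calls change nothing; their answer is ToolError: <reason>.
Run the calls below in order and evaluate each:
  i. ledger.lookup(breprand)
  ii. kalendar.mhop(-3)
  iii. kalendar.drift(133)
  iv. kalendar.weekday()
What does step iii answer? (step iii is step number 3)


;; 1. lookup(k=breprand) ~> -730
;; 2. mhop(n=-3) ~> 2225-02-28
;; 3. drift(n=133) ~> 2225-07-11
;; 4. weekday() ~> Monday

Answer: 2225-07-11


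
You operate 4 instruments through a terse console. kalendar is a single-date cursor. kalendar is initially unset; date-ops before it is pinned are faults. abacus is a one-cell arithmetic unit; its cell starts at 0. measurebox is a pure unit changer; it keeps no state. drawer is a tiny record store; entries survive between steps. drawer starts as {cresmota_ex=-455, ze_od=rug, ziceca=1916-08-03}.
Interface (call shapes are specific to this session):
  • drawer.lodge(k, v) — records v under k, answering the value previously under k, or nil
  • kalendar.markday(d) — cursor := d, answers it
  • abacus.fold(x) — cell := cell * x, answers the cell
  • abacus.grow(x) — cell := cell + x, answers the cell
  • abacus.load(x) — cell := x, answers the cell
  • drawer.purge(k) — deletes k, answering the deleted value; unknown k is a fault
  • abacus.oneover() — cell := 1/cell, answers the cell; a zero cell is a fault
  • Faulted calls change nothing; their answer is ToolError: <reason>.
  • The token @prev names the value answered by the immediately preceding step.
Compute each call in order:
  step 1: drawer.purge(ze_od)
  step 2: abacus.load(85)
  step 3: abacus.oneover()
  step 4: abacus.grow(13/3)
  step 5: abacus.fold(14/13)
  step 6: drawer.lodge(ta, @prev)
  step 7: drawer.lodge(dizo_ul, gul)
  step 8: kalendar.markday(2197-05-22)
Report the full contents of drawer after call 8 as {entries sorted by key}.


CALL drawer.purge[k=ze_od]
RET  rug
CALL abacus.load[x=85]
RET  85
CALL abacus.oneover[]
RET  1/85
CALL abacus.grow[x=13/3]
RET  1108/255
CALL abacus.fold[x=14/13]
RET  15512/3315
CALL drawer.lodge[k=ta; v=@prev]
RET  nil
CALL drawer.lodge[k=dizo_ul; v=gul]
RET  nil
CALL kalendar.markday[d=2197-05-22]
RET  2197-05-22

Answer: {cresmota_ex=-455, dizo_ul=gul, ta=15512/3315, ziceca=1916-08-03}


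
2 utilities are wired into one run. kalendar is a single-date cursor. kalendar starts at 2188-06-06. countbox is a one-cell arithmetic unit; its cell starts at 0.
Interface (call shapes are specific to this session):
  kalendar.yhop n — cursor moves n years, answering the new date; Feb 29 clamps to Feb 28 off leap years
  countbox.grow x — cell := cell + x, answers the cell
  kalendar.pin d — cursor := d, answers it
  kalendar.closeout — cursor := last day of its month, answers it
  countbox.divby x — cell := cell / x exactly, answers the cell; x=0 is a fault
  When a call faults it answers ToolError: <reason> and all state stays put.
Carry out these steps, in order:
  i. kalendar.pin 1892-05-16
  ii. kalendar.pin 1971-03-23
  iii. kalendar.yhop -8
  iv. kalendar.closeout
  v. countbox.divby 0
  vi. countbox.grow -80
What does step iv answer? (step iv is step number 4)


Answer: 1963-03-31

Derivation:
==> kalendar.pin(d→1892-05-16)
<== 1892-05-16
==> kalendar.pin(d→1971-03-23)
<== 1971-03-23
==> kalendar.yhop(n→-8)
<== 1963-03-23
==> kalendar.closeout()
<== 1963-03-31
==> countbox.divby(x→0)
<== ToolError: division by zero
==> countbox.grow(x→-80)
<== -80


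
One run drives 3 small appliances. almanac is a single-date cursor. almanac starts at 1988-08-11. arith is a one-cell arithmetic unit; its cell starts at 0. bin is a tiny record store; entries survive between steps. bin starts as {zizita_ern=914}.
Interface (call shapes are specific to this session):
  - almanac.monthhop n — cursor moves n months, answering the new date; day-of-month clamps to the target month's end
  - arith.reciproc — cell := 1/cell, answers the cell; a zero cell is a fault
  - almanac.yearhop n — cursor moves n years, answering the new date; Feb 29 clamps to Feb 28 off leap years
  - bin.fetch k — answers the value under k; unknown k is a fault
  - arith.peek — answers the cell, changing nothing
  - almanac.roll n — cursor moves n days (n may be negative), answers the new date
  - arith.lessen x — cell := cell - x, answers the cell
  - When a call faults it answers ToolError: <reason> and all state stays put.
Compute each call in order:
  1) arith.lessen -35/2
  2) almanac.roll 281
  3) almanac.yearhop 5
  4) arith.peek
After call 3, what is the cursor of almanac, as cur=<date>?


Answer: cur=1994-05-19

Derivation:
Using arith.lessen with x→-35/2, → 35/2.
I call almanac.roll with n→281, → 1989-05-19.
Using almanac.yearhop with n→5, — result: 1994-05-19.
I use arith.peek(): 35/2.


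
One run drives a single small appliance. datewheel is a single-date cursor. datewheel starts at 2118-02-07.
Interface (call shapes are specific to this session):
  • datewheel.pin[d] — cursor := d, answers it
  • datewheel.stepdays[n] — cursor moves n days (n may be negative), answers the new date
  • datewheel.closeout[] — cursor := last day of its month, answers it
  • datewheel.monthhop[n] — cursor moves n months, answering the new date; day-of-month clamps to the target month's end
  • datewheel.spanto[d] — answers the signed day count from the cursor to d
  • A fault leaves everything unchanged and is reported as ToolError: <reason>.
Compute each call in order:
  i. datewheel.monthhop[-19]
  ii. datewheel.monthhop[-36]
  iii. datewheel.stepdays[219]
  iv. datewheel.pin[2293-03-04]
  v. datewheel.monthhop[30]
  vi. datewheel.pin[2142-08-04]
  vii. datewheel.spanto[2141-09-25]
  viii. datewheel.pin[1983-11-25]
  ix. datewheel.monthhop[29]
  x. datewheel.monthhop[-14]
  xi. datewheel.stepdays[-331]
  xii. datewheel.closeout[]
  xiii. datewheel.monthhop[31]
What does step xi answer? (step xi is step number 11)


>>> datewheel.monthhop n='-19'
[out] 2116-07-07
>>> datewheel.monthhop n='-36'
[out] 2113-07-07
>>> datewheel.stepdays n='219'
[out] 2114-02-11
>>> datewheel.pin d='2293-03-04'
[out] 2293-03-04
>>> datewheel.monthhop n='30'
[out] 2295-09-04
>>> datewheel.pin d='2142-08-04'
[out] 2142-08-04
>>> datewheel.spanto d='2141-09-25'
[out] -313
>>> datewheel.pin d='1983-11-25'
[out] 1983-11-25
>>> datewheel.monthhop n='29'
[out] 1986-04-25
>>> datewheel.monthhop n='-14'
[out] 1985-02-25
>>> datewheel.stepdays n='-331'
[out] 1984-03-31
>>> datewheel.closeout
[out] 1984-03-31
>>> datewheel.monthhop n='31'
[out] 1986-10-31

Answer: 1984-03-31


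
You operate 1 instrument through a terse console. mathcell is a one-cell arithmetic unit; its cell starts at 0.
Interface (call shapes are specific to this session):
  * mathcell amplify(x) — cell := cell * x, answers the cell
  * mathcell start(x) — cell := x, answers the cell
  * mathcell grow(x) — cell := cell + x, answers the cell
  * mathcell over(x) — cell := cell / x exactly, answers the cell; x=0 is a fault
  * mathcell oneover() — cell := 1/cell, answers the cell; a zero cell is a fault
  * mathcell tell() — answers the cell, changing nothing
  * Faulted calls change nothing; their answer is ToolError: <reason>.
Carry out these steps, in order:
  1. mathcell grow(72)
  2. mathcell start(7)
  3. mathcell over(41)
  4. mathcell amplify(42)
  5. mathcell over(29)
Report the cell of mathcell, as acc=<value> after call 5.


·→ mathcell grow(72)
·← 72
·→ mathcell start(7)
·← 7
·→ mathcell over(41)
·← 7/41
·→ mathcell amplify(42)
·← 294/41
·→ mathcell over(29)
·← 294/1189

Answer: acc=294/1189


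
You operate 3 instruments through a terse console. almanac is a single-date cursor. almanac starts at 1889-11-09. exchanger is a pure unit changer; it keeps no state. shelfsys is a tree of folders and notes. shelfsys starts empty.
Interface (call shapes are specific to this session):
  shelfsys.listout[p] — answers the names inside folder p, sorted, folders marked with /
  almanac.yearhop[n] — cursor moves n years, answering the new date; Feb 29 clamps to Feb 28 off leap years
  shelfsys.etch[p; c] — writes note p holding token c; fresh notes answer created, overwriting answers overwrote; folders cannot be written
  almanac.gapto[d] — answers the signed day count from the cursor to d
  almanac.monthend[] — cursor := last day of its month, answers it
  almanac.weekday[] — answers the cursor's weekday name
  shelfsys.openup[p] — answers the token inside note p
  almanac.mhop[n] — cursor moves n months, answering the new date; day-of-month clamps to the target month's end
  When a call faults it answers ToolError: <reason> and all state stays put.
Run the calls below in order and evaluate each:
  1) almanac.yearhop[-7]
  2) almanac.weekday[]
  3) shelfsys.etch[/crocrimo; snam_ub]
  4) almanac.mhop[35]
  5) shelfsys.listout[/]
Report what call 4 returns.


Answer: 1885-10-09

Derivation:
;; 1. almanac.yearhop(n='-7') ~> 1882-11-09
;; 2. almanac.weekday() ~> Thursday
;; 3. shelfsys.etch(p='/crocrimo', c='snam_ub') ~> created
;; 4. almanac.mhop(n='35') ~> 1885-10-09
;; 5. shelfsys.listout(p='/') ~> [crocrimo]


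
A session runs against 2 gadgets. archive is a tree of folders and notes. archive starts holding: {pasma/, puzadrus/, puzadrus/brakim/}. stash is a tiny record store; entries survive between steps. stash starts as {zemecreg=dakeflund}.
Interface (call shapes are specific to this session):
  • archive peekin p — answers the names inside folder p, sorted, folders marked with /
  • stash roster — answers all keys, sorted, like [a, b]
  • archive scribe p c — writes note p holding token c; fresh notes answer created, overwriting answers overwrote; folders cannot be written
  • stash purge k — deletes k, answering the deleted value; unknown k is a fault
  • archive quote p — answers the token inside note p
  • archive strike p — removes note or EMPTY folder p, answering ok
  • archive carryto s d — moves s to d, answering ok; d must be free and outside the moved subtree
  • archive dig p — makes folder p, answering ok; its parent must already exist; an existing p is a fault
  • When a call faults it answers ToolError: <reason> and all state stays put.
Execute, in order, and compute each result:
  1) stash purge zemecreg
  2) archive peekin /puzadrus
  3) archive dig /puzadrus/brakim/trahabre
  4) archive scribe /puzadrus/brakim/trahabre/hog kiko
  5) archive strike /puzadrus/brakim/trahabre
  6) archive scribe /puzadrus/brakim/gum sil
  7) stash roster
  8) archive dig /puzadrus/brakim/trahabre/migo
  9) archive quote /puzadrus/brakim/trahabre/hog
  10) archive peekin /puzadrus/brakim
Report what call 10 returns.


-> stash purge(zemecreg)
<- dakeflund
-> archive peekin(/puzadrus)
<- [brakim/]
-> archive dig(/puzadrus/brakim/trahabre)
<- ok
-> archive scribe(/puzadrus/brakim/trahabre/hog, kiko)
<- created
-> archive strike(/puzadrus/brakim/trahabre)
<- ToolError: not empty
-> archive scribe(/puzadrus/brakim/gum, sil)
<- created
-> stash roster()
<- []
-> archive dig(/puzadrus/brakim/trahabre/migo)
<- ok
-> archive quote(/puzadrus/brakim/trahabre/hog)
<- kiko
-> archive peekin(/puzadrus/brakim)
<- [gum, trahabre/]

Answer: [gum, trahabre/]


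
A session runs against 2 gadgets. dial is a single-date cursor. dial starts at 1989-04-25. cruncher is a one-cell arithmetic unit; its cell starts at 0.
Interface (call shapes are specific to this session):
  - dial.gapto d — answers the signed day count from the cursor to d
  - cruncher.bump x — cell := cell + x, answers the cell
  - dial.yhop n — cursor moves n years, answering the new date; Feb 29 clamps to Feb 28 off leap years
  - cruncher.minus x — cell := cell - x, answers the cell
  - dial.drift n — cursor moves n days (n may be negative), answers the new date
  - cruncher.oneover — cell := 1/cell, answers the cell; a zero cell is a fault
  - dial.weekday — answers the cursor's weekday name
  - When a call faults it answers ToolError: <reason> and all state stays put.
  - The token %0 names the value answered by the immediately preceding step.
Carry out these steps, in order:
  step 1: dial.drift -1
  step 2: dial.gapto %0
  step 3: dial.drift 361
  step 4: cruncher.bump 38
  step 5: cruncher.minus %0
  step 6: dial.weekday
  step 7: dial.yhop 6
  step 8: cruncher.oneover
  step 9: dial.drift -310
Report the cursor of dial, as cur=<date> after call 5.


Answer: cur=1990-04-20

Derivation:
# 1. dial.drift(n=-1) -> 1989-04-24
# 2. dial.gapto(d=%0) -> 0
# 3. dial.drift(n=361) -> 1990-04-20
# 4. cruncher.bump(x=38) -> 38
# 5. cruncher.minus(x=%0) -> 0
# 6. dial.weekday() -> Friday
# 7. dial.yhop(n=6) -> 1996-04-20
# 8. cruncher.oneover() -> ToolError: reciprocal of zero
# 9. dial.drift(n=-310) -> 1995-06-15


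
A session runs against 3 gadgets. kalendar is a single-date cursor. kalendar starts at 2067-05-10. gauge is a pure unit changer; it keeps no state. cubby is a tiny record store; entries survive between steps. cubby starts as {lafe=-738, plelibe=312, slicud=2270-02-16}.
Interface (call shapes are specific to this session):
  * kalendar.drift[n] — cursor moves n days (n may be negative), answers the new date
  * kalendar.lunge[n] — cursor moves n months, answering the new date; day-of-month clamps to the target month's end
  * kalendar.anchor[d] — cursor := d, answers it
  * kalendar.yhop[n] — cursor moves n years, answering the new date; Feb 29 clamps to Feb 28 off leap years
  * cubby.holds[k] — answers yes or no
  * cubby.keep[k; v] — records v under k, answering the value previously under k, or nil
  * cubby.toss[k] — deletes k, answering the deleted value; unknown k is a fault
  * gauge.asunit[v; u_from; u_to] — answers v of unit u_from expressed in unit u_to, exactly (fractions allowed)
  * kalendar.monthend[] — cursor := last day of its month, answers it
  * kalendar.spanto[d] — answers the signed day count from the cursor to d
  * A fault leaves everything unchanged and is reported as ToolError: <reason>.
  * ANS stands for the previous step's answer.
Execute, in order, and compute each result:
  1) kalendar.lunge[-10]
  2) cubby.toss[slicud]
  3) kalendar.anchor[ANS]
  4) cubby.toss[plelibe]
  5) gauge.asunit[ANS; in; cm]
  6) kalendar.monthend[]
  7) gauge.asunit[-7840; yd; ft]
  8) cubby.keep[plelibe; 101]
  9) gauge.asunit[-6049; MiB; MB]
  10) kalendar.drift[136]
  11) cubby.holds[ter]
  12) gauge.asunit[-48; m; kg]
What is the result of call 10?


Answer: 2270-07-14

Derivation:
·→ kalendar.lunge(n=-10)
·← 2066-07-10
·→ cubby.toss(k=slicud)
·← 2270-02-16
·→ kalendar.anchor(d=ANS)
·← 2270-02-16
·→ cubby.toss(k=plelibe)
·← 312
·→ gauge.asunit(v=ANS, u_from=in, u_to=cm)
·← 19812/25
·→ kalendar.monthend()
·← 2270-02-28
·→ gauge.asunit(v=-7840, u_from=yd, u_to=ft)
·← -23520
·→ cubby.keep(k=plelibe, v=101)
·← nil
·→ gauge.asunit(v=-6049, u_from=MiB, u_to=MB)
·← -99106816/15625
·→ kalendar.drift(n=136)
·← 2270-07-14
·→ cubby.holds(k=ter)
·← no
·→ gauge.asunit(v=-48, u_from=m, u_to=kg)
·← ToolError: incompatible units


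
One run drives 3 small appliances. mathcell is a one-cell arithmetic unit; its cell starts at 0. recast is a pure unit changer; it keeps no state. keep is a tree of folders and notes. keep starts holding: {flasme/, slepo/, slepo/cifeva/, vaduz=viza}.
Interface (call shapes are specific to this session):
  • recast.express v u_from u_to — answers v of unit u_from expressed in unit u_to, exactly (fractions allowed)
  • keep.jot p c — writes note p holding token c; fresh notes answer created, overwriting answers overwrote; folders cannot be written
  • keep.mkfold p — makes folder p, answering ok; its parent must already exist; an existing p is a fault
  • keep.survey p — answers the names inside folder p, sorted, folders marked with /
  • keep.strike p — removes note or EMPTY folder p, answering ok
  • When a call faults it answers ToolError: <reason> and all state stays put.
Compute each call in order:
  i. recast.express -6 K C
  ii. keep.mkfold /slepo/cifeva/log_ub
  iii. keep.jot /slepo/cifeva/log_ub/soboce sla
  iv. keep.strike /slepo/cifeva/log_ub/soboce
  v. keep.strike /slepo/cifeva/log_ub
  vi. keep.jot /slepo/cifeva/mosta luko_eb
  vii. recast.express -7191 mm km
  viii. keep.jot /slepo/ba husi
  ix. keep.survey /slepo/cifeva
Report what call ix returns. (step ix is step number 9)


;; 1. express(v: -6, u_from: K, u_to: C) => -5583/20
;; 2. mkfold(p: /slepo/cifeva/log_ub) => ok
;; 3. jot(p: /slepo/cifeva/log_ub/soboce, c: sla) => created
;; 4. strike(p: /slepo/cifeva/log_ub/soboce) => ok
;; 5. strike(p: /slepo/cifeva/log_ub) => ok
;; 6. jot(p: /slepo/cifeva/mosta, c: luko_eb) => created
;; 7. express(v: -7191, u_from: mm, u_to: km) => -7191/1000000
;; 8. jot(p: /slepo/ba, c: husi) => created
;; 9. survey(p: /slepo/cifeva) => [mosta]

Answer: [mosta]


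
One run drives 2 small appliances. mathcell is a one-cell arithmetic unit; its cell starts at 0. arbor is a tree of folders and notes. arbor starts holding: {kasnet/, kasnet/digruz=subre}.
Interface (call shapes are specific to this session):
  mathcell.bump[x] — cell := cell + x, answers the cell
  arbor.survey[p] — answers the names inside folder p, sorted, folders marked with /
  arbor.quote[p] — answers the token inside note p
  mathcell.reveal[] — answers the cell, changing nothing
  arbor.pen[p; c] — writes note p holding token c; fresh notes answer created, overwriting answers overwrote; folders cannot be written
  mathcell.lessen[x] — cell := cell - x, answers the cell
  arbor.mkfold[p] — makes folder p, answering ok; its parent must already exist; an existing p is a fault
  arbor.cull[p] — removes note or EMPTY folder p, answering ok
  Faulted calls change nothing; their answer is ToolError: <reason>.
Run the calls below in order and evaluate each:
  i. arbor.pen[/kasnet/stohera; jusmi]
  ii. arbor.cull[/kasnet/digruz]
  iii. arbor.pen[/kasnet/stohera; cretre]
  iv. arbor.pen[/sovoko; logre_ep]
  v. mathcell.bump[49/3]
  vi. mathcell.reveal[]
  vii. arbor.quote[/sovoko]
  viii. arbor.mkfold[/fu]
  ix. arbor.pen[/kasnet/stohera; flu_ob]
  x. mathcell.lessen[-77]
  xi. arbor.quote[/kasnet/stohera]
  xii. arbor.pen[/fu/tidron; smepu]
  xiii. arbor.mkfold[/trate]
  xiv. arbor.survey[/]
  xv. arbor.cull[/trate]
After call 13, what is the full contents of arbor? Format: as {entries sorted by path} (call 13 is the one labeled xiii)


~$ arbor.pen p='/kasnet/stohera' c='jusmi'
= created
~$ arbor.cull p='/kasnet/digruz'
= ok
~$ arbor.pen p='/kasnet/stohera' c='cretre'
= overwrote
~$ arbor.pen p='/sovoko' c='logre_ep'
= created
~$ mathcell.bump x='49/3'
= 49/3
~$ mathcell.reveal
= 49/3
~$ arbor.quote p='/sovoko'
= logre_ep
~$ arbor.mkfold p='/fu'
= ok
~$ arbor.pen p='/kasnet/stohera' c='flu_ob'
= overwrote
~$ mathcell.lessen x='-77'
= 280/3
~$ arbor.quote p='/kasnet/stohera'
= flu_ob
~$ arbor.pen p='/fu/tidron' c='smepu'
= created
~$ arbor.mkfold p='/trate'
= ok
~$ arbor.survey p='/'
= [fu/, kasnet/, sovoko, trate/]
~$ arbor.cull p='/trate'
= ok

Answer: {fu/, fu/tidron=smepu, kasnet/, kasnet/stohera=flu_ob, sovoko=logre_ep, trate/}
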